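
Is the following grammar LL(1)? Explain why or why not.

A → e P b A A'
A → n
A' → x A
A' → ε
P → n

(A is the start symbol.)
No. Predict set conflict for A': { 'x' }

A grammar is LL(1) if for each non-terminal N with multiple productions, the predict sets of those productions are pairwise disjoint, where PREDICT(N → α) = (FIRST(α) \ {ε}) ∪ (FOLLOW(N) if α ⇒* ε).

Relevant sets:
  FOLLOW(A') = { $, 'x' }

For A:
  PREDICT(A → e P b A A') = { 'e' }
  PREDICT(A → n) = { 'n' }
For A':
  PREDICT(A' → x A) = { 'x' }
  PREDICT(A' → ε) = { $, 'x' }
P has a single production, so nothing to check there.

Conflict found: Predict set conflict for A': { 'x' }
The grammar is NOT LL(1).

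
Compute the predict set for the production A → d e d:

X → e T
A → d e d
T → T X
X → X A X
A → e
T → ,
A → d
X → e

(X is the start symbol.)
PREDICT(A → d e d) = (FIRST(RHS) \ {ε}) ∪ (FOLLOW(A) if ε ∈ FIRST(RHS), i.e. RHS ⇒* ε)
FIRST(d e d) = { 'd' }
ε ∉ FIRST(d e d), so FOLLOW(A) is not added.
PREDICT(A → d e d) = { 'd' }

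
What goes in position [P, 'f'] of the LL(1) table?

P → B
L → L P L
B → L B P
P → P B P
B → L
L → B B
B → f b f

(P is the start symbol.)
P → B, P → P B P

To find M[P, 'f'], we find productions for P where 'f' is in the predict set (PREDICT(N → α) = (FIRST(α) \ {ε}) ∪ (FOLLOW(N) if α ⇒* ε)).

Relevant sets:
  FIRST(B) = { 'f' }
  FIRST(P) = { 'f' }

P → B: PREDICT = { 'f' }
  'f' is in predict set, so this production goes in M[P, 'f']
P → P B P: PREDICT = { 'f' }
  'f' is in predict set, so this production goes in M[P, 'f']

M[P, 'f'] = P → B, P → P B P  (a multiply-defined cell — the grammar is not LL(1))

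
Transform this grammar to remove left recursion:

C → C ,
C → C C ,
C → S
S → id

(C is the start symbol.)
C is directly left-recursive. The standard transformation for
  A → A α₁ | ... | A α_m | β₁ | ... | β_n
is
  A  → β₁ A' | ... | β_n A'
  A' → α₁ A' | ... | α_m A' | ε

C → S becomes C → S C'
C → C , becomes C' → , C'
C → C C , becomes C' → C , C'
Add C' → ε

Productions for other non-terminals are unchanged:
  S → id

Resulting grammar:
C → S C'
C' → , C'
C' → C , C'
C' → ε
S → id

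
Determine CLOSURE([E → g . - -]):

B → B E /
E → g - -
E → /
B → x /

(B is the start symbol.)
{ [E → g . - -] }

To compute CLOSURE, for each item [A → α.Bβ] where B is a non-terminal, add [B → .γ] for all productions B → γ; repeat for the newly added items until nothing changes.

Start with: [E → g . - -]
The dot precedes the terminal '-', so nothing is added.

CLOSURE = { [E → g . - -] }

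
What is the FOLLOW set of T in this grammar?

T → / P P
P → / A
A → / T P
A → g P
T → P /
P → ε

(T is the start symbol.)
{ $, '/' }

T is the start symbol, so $ ∈ FOLLOW(T).
In A → / T P: T is followed by P, add FIRST(P) \ {ε} = { '/' }
  P is nullable, so also add FOLLOW(A)

The FOLLOW sets referred to above (computed the same way, to a fixed point):
  FOLLOW(A) = { $, '/' }

Taking the union: FOLLOW(T) = { $, '/' }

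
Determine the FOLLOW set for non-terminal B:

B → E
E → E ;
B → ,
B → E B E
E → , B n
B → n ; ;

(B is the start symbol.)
{ $, ',', 'n' }

To compute FOLLOW(B), find every occurrence of B on a right-hand side N → α B β: add FIRST(β) \ {ε}, and if β is empty or nullable also add FOLLOW(N). Iterate to a fixed point.

B is the start symbol, so $ ∈ FOLLOW(B).
In B → E B E: B is followed by E, add FIRST(E) \ {ε} = { ',' }
In E → , B n: B is followed by n, add FIRST(n) \ {ε} = { 'n' }

Taking the union: FOLLOW(B) = { $, ',', 'n' }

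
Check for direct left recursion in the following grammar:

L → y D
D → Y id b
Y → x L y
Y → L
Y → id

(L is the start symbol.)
Direct left recursion occurs when N → N α for some non-terminal N (the right-hand side begins with the left-hand side itself).

L → y D: starts with y
D → Y id b: starts with Y
Y → x L y: starts with x
Y → L: starts with L
Y → id: starts with id

No direct left recursion found.

Answer: No direct left recursion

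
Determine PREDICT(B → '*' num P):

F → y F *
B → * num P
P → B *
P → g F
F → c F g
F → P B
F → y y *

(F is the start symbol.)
{ '*' }

PREDICT(B → '*' num P) = (FIRST(RHS) \ {ε}) ∪ (FOLLOW(B) if ε ∈ FIRST(RHS), i.e. RHS ⇒* ε)
FIRST('*' num P) = { '*' }
ε ∉ FIRST('*' num P), so FOLLOW(B) is not added.
PREDICT(B → '*' num P) = { '*' }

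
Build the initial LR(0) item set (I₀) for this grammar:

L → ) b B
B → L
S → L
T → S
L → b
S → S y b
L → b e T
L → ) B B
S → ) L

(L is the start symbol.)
First, augment the grammar with L' → L
I₀ = CLOSURE({ [L' → . L] }):
  [L' → . L] has the dot before L: add [L → . ) b B], [L → . b], [L → . b e T], [L → . ) B B]
No further items can be added.

I₀ = { [L → . ) B B], [L → . ) b B], [L → . b e T], [L → . b], [L' → . L] }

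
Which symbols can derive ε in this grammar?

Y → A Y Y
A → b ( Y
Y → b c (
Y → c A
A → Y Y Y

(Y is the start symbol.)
A non-terminal is nullable if it can derive ε (the empty string): either it has an ε-production, or it has a production whose right-hand side consists entirely of nullable non-terminals.

There are no ε-productions, so no non-terminal can derive ε.
No non-terminals are nullable.

Answer: None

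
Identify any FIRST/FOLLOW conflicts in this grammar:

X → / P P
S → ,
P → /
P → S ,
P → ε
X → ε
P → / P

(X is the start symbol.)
A FIRST/FOLLOW conflict occurs when a non-terminal N has a nullable alternative N → β (β ⇒* ε) and another alternative N → α with FIRST(α) ∩ FOLLOW(N) ≠ ∅: on such a lookahead the parser cannot decide between expanding α and letting N vanish via β.

Nullable non-terminals: P, X.
FIRST sets used below: FIRST(S) = { ',' }

P: nullable alternative(s) P → ε; FOLLOW(P) = { $, ',', '/' }
  P → /: FIRST \ {ε} = { '/' } — overlaps FOLLOW(P) on { '/' }: CONFLICT
  P → S ,: FIRST \ {ε} = { ',' } — overlaps FOLLOW(P) on { ',' }: CONFLICT
  P → ε: FIRST \ {ε} = { } — this is the only nullable alternative, skip
  P → / P: FIRST \ {ε} = { '/' } — overlaps FOLLOW(P) on { '/' }: CONFLICT

X: nullable alternative(s) X → ε; FOLLOW(X) = { $ }
  X → / P P: FIRST \ {ε} = { '/' } — disjoint from FOLLOW(X)
  X → ε: FIRST \ {ε} = { } — this is the only nullable alternative, skip

S has no nullable alternative, so no FIRST/FOLLOW check is needed there.

So the grammar has 3 FIRST/FOLLOW conflicts (marked CONFLICT above).

Answer: Yes. P → '/' with FOLLOW(P) on { '/' }; P → S ',' with FOLLOW(P) on { ',' }; P → '/' P with FOLLOW(P) on { '/' }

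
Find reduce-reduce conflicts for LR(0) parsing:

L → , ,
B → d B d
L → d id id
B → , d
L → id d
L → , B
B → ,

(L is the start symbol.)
Yes — I8: [B → , .] vs [L → , , .]

A reduce-reduce conflict occurs when an LR(0) state has two complete items [A → α .] and [B → β .] — both call for a reduction, and with no lookahead the parser cannot choose between them.

Augment with L' → L and build the canonical LR(0) collection (I0 = CLOSURE({[L' → . L]}), then GOTO on every symbol after a dot until no new states appear). It has 15 states:
  I0: { [L → . , ,], [L → . , B], [L → . d id id], [L → . id d], [L' → . L] }  — shift
  I1: { [B → . , d], [B → . ,], [B → . d B d], [L → , . ,], [L → , . B] }  — shift
  I2: { [L' → L .] }  — accept
  I3: { [L → d . id id] }  — shift
  I4: { [L → id . d] }  — shift
  I5: { [L → id d .] }  — reduce
  I6: { [L → d id . id] }  — shift
  I7: { [L → d id id .] }  — reduce
  I8: { [B → , . d], [B → , .], [L → , , .] }  — shift, 2 reduces
  I9: { [L → , B .] }  — reduce
  I10: { [B → . , d], [B → . ,], [B → . d B d], [B → d . B d] }  — shift
  I11: { [B → , . d], [B → , .] }  — shift, reduce
  I12: { [B → d B . d] }  — shift
  I13: { [B → d B d .] }  — reduce
  I14: { [B → , d .] }  — reduce

I8 contains complete items [B → , .], [L → , , .] — reduce-reduce conflict.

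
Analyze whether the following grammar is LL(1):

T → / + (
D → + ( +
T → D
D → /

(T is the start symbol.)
No. Predict set conflict for T: { '/' }

Relevant sets:
  FIRST(D) = { '+', '/' }

For T:
  PREDICT(T → '/' '+' '(') = { '/' }
  PREDICT(T → D) = { '+', '/' }
For D:
  PREDICT(D → '+' '(' '+') = { '+' }
  PREDICT(D → '/') = { '/' }

Conflict found: Predict set conflict for T: { '/' }
The grammar is NOT LL(1).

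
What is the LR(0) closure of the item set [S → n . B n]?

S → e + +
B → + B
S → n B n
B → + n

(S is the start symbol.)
{ [B → . + B], [B → . + n], [S → n . B n] }

Start with: [S → n . B n]
  [S → n . B n] has the dot before B: add [B → . + B], [B → . + n]
No further items can be added.

CLOSURE = { [B → . + B], [B → . + n], [S → n . B n] }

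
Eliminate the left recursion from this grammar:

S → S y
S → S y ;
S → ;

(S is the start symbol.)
S is directly left-recursive. The standard transformation for
  A → A α₁ | ... | A α_m | β₁ | ... | β_n
is
  A  → β₁ A' | ... | β_n A'
  A' → α₁ A' | ... | α_m A' | ε

S → ; becomes S → ; S'
S → S y becomes S' → y S'
S → S y ; becomes S' → y ; S'
Add S' → ε

Resulting grammar:
S → ; S'
S' → y S'
S' → y ; S'
S' → ε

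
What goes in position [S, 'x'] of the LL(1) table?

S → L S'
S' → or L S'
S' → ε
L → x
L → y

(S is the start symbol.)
To find M[S, 'x'], we find productions for S where 'x' is in the predict set (PREDICT(N → α) = (FIRST(α) \ {ε}) ∪ (FOLLOW(N) if α ⇒* ε)).

Relevant sets:
  FIRST(L) = { 'x', 'y' }

S → L S': PREDICT = { 'x', 'y' }
  'x' is in predict set, so this production goes in M[S, 'x']

M[S, 'x'] = S → L S'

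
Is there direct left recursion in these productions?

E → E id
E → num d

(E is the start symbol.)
Yes, E is left-recursive

Direct left recursion occurs when N → N α for some non-terminal N (the right-hand side begins with the left-hand side itself).

E → E id: LEFT RECURSIVE (starts with E)
E → num d: starts with num

The grammar has direct left recursion on: E.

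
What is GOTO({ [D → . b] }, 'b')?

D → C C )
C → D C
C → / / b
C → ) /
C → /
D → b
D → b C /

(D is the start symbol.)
GOTO(I, 'b') = CLOSURE({ [A → αX.β] : [A → α.Xβ] ∈ I, X = 'b' })

Items with dot before 'b', with the dot advanced:
  [D → . b] → [D → b .]
Closure adds nothing (no advanced item has the dot before a non-terminal).

GOTO = { [D → b .] }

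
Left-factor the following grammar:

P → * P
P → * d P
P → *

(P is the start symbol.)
P → * P'
P' → P
P' → d P
P' → ε

Left-factoring transforms A → αβ₁ | αβ₂ into A → αA' and A' → β₁ | β₂
(α is the longest common prefix among the alternatives). Repeat until
no nonterminal has two alternatives with a common prefix.

Round 1: P has alternatives sharing prefix '*'. Introduce P': P → * P'
  Add: P' → P
  Add: P' → d P
  Add: P' → ε

No remaining common prefixes — done.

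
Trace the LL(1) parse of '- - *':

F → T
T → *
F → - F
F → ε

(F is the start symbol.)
LL(1) parsing maintains a stack (initially the start symbol over $) and the input. At each step: if the stack top is a terminal, match it against the current input token; if it is a non-terminal N, replace it with the RHS of M[N, lookahead] (the unique production whose predict set contains the lookahead).

Stack is shown with the top on the left.

Stack  Input    Action
----------------------
F $    - - * $  output F → - F
- F $  - - * $  match '-'
F $    - * $    output F → - F
- F $  - * $    match '-'
F $    * $      output F → T
T $    * $      output T → *
* $    * $      match '*'
$      $        accept

The string is accepted.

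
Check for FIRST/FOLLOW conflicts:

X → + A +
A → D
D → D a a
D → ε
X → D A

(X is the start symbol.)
A FIRST/FOLLOW conflict occurs when a non-terminal N has a nullable alternative N → β (β ⇒* ε) and another alternative N → α with FIRST(α) ∩ FOLLOW(N) ≠ ∅: on such a lookahead the parser cannot decide between expanding α and letting N vanish via β.

Nullable non-terminals: A, D, X.
FIRST sets used below: FIRST(D) = { 'a', ε }, FIRST(A) = { 'a', ε }
A has a nullable alternative but only one production, so nothing to check.

D: nullable alternative(s) D → ε; FOLLOW(D) = { $, '+', 'a' }
  D → D a a: FIRST \ {ε} = { 'a' } — overlaps FOLLOW(D) on { 'a' }: CONFLICT
  D → ε: FIRST \ {ε} = { } — this is the only nullable alternative, skip

X: nullable alternative(s) X → D A; FOLLOW(X) = { $ }
  X → + A +: FIRST \ {ε} = { '+' } — disjoint from FOLLOW(X)
  X → D A: FIRST \ {ε} = { 'a' } — this is the only nullable alternative, skip

So the grammar has 1 FIRST/FOLLOW conflict (marked CONFLICT above).

Answer: Yes. D → D a a with FOLLOW(D) on { 'a' }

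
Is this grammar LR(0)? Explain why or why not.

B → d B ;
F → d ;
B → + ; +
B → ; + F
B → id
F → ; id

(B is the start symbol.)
Yes, the grammar is LR(0)

Augment with B' → B and build the canonical LR(0) collection (I0 = CLOSURE({[B' → . B]}), then GOTO on every symbol after a dot until no new states appear). It has 16 states:
  I0: { [B → . + ; +], [B → . ; + F], [B → . d B ;], [B → . id], [B' → . B] }  — shift
  I1: { [B → + . ; +] }  — shift
  I2: { [B → ; . + F] }  — shift
  I3: { [B' → B .] }  — accept
  I4: { [B → . + ; +], [B → . ; + F], [B → . d B ;], [B → . id], [B → d . B ;] }  — shift
  I5: { [B → id .] }  — reduce
  I6: { [B → d B . ;] }  — shift
  I7: { [B → d B ; .] }  — reduce
  I8: { [B → ; + . F], [F → . ; id], [F → . d ;] }  — shift
  I9: { [F → ; . id] }  — shift
  I10: { [B → ; + F .] }  — reduce
  I11: { [F → d . ;] }  — shift
  I12: { [F → d ; .] }  — reduce
  I13: { [F → ; id .] }  — reduce
  I14: { [B → + ; . +] }  — shift
  I15: { [B → + ; + .] }  — reduce

Every state is either a pure shift/goto state or contains exactly one complete item and nothing to shift — no conflicts. The grammar is LR(0).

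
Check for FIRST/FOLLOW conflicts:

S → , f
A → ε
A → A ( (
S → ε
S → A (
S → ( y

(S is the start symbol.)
Nullable non-terminals: A, S.
FIRST sets used below: FIRST(A) = { '(', ε }

A: nullable alternative(s) A → ε; FOLLOW(A) = { '(' }
  A → ε: FIRST \ {ε} = { } — this is the only nullable alternative, skip
  A → A ( (: FIRST \ {ε} = { '(' } — overlaps FOLLOW(A) on { '(' }: CONFLICT

S: nullable alternative(s) S → ε; FOLLOW(S) = { $ }
  S → , f: FIRST \ {ε} = { ',' } — disjoint from FOLLOW(S)
  S → ε: FIRST \ {ε} = { } — this is the only nullable alternative, skip
  S → A (: FIRST \ {ε} = { '(' } — disjoint from FOLLOW(S)
  S → ( y: FIRST \ {ε} = { '(' } — disjoint from FOLLOW(S)

So the grammar has 1 FIRST/FOLLOW conflict (marked CONFLICT above).

Answer: Yes. A → A '(' '(' with FOLLOW(A) on { '(' }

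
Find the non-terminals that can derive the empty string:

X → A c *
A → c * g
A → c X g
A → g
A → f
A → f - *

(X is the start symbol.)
A non-terminal is nullable if it can derive ε (the empty string): either it has an ε-production, or it has a production whose right-hand side consists entirely of nullable non-terminals.

There are no ε-productions, so no non-terminal can derive ε.
No non-terminals are nullable.

Answer: None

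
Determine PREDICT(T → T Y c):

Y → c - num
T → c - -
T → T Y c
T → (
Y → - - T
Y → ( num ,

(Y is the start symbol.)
{ '(', 'c' }

PREDICT(T → T Y c) = (FIRST(RHS) \ {ε}) ∪ (FOLLOW(T) if ε ∈ FIRST(RHS), i.e. RHS ⇒* ε)
FIRST(T) = { '(', 'c' }
FIRST(T Y c) = { '(', 'c' }
ε ∉ FIRST(T Y c), so FOLLOW(T) is not added.
PREDICT(T → T Y c) = { '(', 'c' }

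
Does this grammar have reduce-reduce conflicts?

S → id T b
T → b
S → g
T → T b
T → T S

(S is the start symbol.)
Augment with S' → S and build the canonical LR(0) collection (I0 = CLOSURE({[S' → . S]}), then GOTO on every symbol after a dot until no new states appear). It has 8 states:
  I0: { [S → . g], [S → . id T b], [S' → . S] }  — shift
  I1: { [S' → S .] }  — accept
  I2: { [S → g .] }  — reduce
  I3: { [S → id . T b], [T → . T S], [T → . T b], [T → . b] }  — shift
  I4: { [S → . g], [S → . id T b], [S → id T . b], [T → T . S], [T → T . b] }  — shift
  I5: { [T → b .] }  — reduce
  I6: { [T → T S .] }  — reduce
  I7: { [S → id T b .], [T → T b .] }  — 2 reduces

I7 contains complete items [S → id T b .], [T → T b .] — reduce-reduce conflict.

Answer: Yes — I7: [S → id T b .] vs [T → T b .]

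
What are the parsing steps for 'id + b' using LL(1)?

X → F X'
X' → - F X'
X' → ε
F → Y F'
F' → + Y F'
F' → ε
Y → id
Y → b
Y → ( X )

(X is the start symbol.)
LL(1) parsing maintains a stack (initially the start symbol over $) and the input. At each step: if the stack top is a terminal, match it against the current input token; if it is a non-terminal N, replace it with the RHS of M[N, lookahead] (the unique production whose predict set contains the lookahead).

Stack is shown with the top on the left.

Stack        Input     Action
-----------------------------
X $          id + b $  output X → F X'
F X' $       id + b $  output F → Y F'
Y F' X' $    id + b $  output Y → id
id F' X' $   id + b $  match 'id'
F' X' $      + b $     output F' → + Y F'
+ Y F' X' $  + b $     match '+'
Y F' X' $    b $       output Y → b
b F' X' $    b $       match 'b'
F' X' $      $         output F' → ε
X' $         $         output X' → ε
$            $         accept

The string is accepted.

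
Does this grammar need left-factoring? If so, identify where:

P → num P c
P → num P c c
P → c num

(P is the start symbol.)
Yes, P has productions with common prefix 'num P c'

Left-factoring is needed when two productions for the same non-terminal
share a common prefix on the right-hand side.

Productions for P:
  P → num P c
  P → num P c c
  P → c num

Found common prefix 'num P c' in productions for P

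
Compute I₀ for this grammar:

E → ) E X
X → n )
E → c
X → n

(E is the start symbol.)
{ [E → . ) E X], [E → . c], [E' → . E] }

First, augment the grammar with E' → E
I₀ = CLOSURE({ [E' → . E] }):
  [E' → . E] has the dot before E: add [E → . ) E X], [E → . c]
No further items can be added.

I₀ = { [E → . ) E X], [E → . c], [E' → . E] }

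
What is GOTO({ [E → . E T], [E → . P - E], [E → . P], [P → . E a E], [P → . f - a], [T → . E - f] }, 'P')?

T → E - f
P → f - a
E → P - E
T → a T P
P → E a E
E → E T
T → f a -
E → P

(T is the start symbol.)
GOTO(I, 'P') = CLOSURE({ [A → αX.β] : [A → α.Xβ] ∈ I, X = 'P' })

Items with dot before 'P', with the dot advanced:
  [E → . P] → [E → P .]
  [E → . P - E] → [E → P . - E]
Closure adds nothing (no advanced item has the dot before a non-terminal).

GOTO = { [E → P . - E], [E → P .] }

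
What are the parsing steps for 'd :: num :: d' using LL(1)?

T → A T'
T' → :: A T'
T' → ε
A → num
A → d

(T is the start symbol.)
LL(1) parsing maintains a stack (initially the start symbol over $) and the input. At each step: if the stack top is a terminal, match it against the current input token; if it is a non-terminal N, replace it with the RHS of M[N, lookahead] (the unique production whose predict set contains the lookahead).

Stack is shown with the top on the left.

Stack      Input            Action
----------------------------------
T $        d :: num :: d $  output T → A T'
A T' $     d :: num :: d $  output A → d
d T' $     d :: num :: d $  match 'd'
T' $       :: num :: d $    output T' → :: A T'
:: A T' $  :: num :: d $    match '::'
A T' $     num :: d $       output A → num
num T' $   num :: d $       match 'num'
T' $       :: d $           output T' → :: A T'
:: A T' $  :: d $           match '::'
A T' $     d $              output A → d
d T' $     d $              match 'd'
T' $       $                output T' → ε
$          $                accept

The string is accepted.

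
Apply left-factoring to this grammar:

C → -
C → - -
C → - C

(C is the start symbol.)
Left-factoring transforms A → αβ₁ | αβ₂ into A → αA' and A' → β₁ | β₂
(α is the longest common prefix among the alternatives). Repeat until
no nonterminal has two alternatives with a common prefix.

Round 1: C has alternatives sharing prefix '-'. Introduce C': C → - C'
  Add: C' → ε
  Add: C' → -
  Add: C' → C

No remaining common prefixes — done.

Resulting grammar:
C → - C'
C' → ε
C' → -
C' → C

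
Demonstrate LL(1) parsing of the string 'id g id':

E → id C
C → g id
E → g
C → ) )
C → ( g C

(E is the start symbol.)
LL(1) parsing maintains a stack (initially the start symbol over $) and the input. At each step: if the stack top is a terminal, match it against the current input token; if it is a non-terminal N, replace it with the RHS of M[N, lookahead] (the unique production whose predict set contains the lookahead).

Stack is shown with the top on the left.

Stack   Input      Action
-------------------------
E $     id g id $  output E → id C
id C $  id g id $  match 'id'
C $     g id $     output C → g id
g id $  g id $     match 'g'
id $    id $       match 'id'
$       $          accept

The string is accepted.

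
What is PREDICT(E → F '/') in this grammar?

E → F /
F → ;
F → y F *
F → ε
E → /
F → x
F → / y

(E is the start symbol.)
{ '/', ';', 'x', 'y' }

PREDICT(E → F '/') = (FIRST(RHS) \ {ε}) ∪ (FOLLOW(E) if ε ∈ FIRST(RHS), i.e. RHS ⇒* ε)
FIRST(F) = { '/', ';', 'x', 'y', ε }
FIRST(F '/') = { '/', ';', 'x', 'y' }
ε ∉ FIRST(F '/'), so FOLLOW(E) is not added.
PREDICT(E → F '/') = { '/', ';', 'x', 'y' }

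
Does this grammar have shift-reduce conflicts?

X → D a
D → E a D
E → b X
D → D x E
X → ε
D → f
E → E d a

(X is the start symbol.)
Yes — I0: [X → .] vs [D → . f]; I4: [X → .] vs [D → . f]; I10: [D → E a D .] vs [D → D . x E]; I12: [D → D x E .] vs [E → E . d a]

A shift-reduce conflict occurs when an LR(0) state has both:
  - a complete (reduce) item [A → α .] (dot at the end), and
  - a shift item [B → β . c γ] (dot before a terminal).

Augment with X' → X and build the canonical LR(0) collection (I0 = CLOSURE({[X' → . X]}), then GOTO on every symbol after a dot until no new states appear). It has 14 states:
  I0: { [D → . D x E], [D → . E a D], [D → . f], [E → . E d a], [E → . b X], [X → . D a], [X → .], [X' → . X] }  — shift, reduce
  I1: { [D → D . x E], [X → D . a] }  — shift
  I2: { [D → E . a D], [E → E . d a] }  — shift
  I3: { [X' → X .] }  — accept
  I4: { [D → . D x E], [D → . E a D], [D → . f], [E → . E d a], [E → . b X], [E → b . X], [X → . D a], [X → .] }  — shift, reduce
  I5: { [D → f .] }  — reduce
  I6: { [E → b X .] }  — reduce
  I7: { [D → . D x E], [D → . E a D], [D → . f], [D → E a . D], [E → . E d a], [E → . b X] }  — shift
  I8: { [E → E d . a] }  — shift
  I9: { [E → E d a .] }  — reduce
  I10: { [D → D . x E], [D → E a D .] }  — shift, reduce
  I11: { [D → D x . E], [E → . E d a], [E → . b X] }  — shift
  I12: { [D → D x E .], [E → E . d a] }  — shift, reduce
  I13: { [X → D a .] }  — reduce

I0 contains reduce item [X → .] and shift items [D → . f], [E → . b X] — shift-reduce conflict.
I4 contains reduce item [X → .] and shift items [D → . f], [E → . b X] — shift-reduce conflict.
I10 contains reduce item [D → E a D .] and shift item [D → D . x E] — shift-reduce conflict.
I12 contains reduce item [D → D x E .] and shift item [E → E . d a] — shift-reduce conflict.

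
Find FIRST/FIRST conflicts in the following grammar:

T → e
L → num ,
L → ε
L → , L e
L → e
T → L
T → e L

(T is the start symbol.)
Yes. T → e / T → L on { 'e' }; T → e / T → e L on { 'e' }; T → L / T → e L on { 'e' }

A FIRST/FIRST conflict occurs when two productions N → α and N → β for the same non-terminal have FIRST(α) ∩ FIRST(β) ≠ ∅ (with ε ∈ FIRST of a nullable right-hand side, so two nullable alternatives also conflict).

FIRST sets of the non-terminals at (or reachable through a nullable prefix from) the front of some alternative:
  FIRST(L) = { ',', 'e', 'num', ε }

Productions for T:
  T → e: FIRST = { 'e' }
  T → L: FIRST = { ',', 'e', 'num', ε }
  T → e L: FIRST = { 'e' }
Productions for L:
  L → num ,: FIRST = { 'num' }
  L → ε: FIRST = { ε }
  L → , L e: FIRST = { ',' }
  L → e: FIRST = { 'e' }

Conflict for T: T → e and T → L
  Overlap: { 'e' }
Conflict for T: T → e and T → e L
  Overlap: { 'e' }
Conflict for T: T → L and T → e L
  Overlap: { 'e' }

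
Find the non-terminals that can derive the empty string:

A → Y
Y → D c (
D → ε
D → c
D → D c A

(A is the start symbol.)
A non-terminal is nullable if it can derive ε (the empty string): either it has an ε-production, or it has a production whose right-hand side consists entirely of nullable non-terminals.

ε-productions: D → ε
So D is immediately nullable.
No further non-terminal can be added: every production for the remaining non-terminals contains a terminal or a non-nullable non-terminal.
Nullable = { 'D' }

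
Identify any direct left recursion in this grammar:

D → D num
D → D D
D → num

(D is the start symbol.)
D → D num: LEFT RECURSIVE (starts with D)
D → D D: LEFT RECURSIVE (starts with D)
D → num: starts with num

The grammar has direct left recursion on: D.

Answer: Yes, D is left-recursive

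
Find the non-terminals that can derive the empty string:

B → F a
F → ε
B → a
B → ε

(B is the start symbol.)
{ 'B', 'F' }

A non-terminal is nullable if it can derive ε (the empty string): either it has an ε-production, or it has a production whose right-hand side consists entirely of nullable non-terminals.

ε-productions: F → ε, B → ε
So F, B are immediately nullable.
Every non-terminal is now nullable.
Nullable = { 'B', 'F' }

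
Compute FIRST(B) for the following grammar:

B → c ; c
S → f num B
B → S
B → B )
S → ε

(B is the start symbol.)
To compute FIRST(B), examine every production with B on the left-hand side, reading each right-hand side left to right until a non-nullable symbol is reached.

FIRST sets of the other non-terminals involved (by the same procedure, iterated to a fixed point):
  FIRST(S) = { 'f', ε }

From B → c ; c:
  - c is a terminal: add 'c' and stop
From B → S:
  - S is a non-terminal: add FIRST(S) \ {ε} = { 'f' }
    S is nullable and nothing follows, so the whole right-hand side can vanish: ε ∈ FIRST(B)
From B → B ):
  - B is the symbol being defined: contributes nothing new
    B is nullable, so continue to the next symbol
  - ')' is a terminal: add ')' and stop

Collecting: FIRST(B) = { ')', 'c', 'f', ε }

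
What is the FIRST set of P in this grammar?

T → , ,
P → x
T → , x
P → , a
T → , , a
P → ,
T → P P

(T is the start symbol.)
{ ',', 'x' }

From P → x:
  - x is a terminal: add 'x' and stop
From P → , a:
  - ',' is a terminal: add ',' and stop
From P → ,:
  - ',' is a terminal: add ',' and stop

Collecting: FIRST(P) = { ',', 'x' }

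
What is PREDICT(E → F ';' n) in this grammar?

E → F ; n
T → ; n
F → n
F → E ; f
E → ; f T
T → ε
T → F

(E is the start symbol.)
{ ';', 'n' }

PREDICT(E → F ';' n) = (FIRST(RHS) \ {ε}) ∪ (FOLLOW(E) if ε ∈ FIRST(RHS), i.e. RHS ⇒* ε)
FIRST(F) = { ';', 'n' }
FIRST(F ';' n) = { ';', 'n' }
ε ∉ FIRST(F ';' n), so FOLLOW(E) is not added.
PREDICT(E → F ';' n) = { ';', 'n' }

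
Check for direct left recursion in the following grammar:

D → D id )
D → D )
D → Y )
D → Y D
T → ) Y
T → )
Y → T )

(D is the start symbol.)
Direct left recursion occurs when N → N α for some non-terminal N (the right-hand side begins with the left-hand side itself).

D → D id ): LEFT RECURSIVE (starts with D)
D → D ): LEFT RECURSIVE (starts with D)
D → Y ): starts with Y
D → Y D: starts with Y
T → ) Y: starts with ')'
T → ): starts with ')'
Y → T ): starts with T

The grammar has direct left recursion on: D.

Answer: Yes, D is left-recursive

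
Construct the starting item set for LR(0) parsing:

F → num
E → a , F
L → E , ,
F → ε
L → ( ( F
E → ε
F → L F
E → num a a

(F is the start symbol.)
{ [E → . a , F], [E → . num a a], [E → .], [F → . L F], [F → . num], [F → .], [F' → . F], [L → . ( ( F], [L → . E , ,] }

First, augment the grammar with F' → F
I₀ = CLOSURE({ [F' → . F] }):
  [F' → . F] has the dot before F: add [F → . num], [F → .], [F → . L F]
  [F → . L F] has the dot before L: add [L → . E , ,], [L → . ( ( F]
  [L → . E , ,] has the dot before E: add [E → . a , F], [E → .], [E → . num a a]
No further items can be added.

I₀ = { [E → . a , F], [E → . num a a], [E → .], [F → . L F], [F → . num], [F → .], [F' → . F], [L → . ( ( F], [L → . E , ,] }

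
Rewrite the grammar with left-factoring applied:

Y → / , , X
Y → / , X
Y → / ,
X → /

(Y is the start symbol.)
Y → / , Y'
Y' → , X
Y' → X
Y' → ε
X → /

Left-factoring transforms A → αβ₁ | αβ₂ into A → αA' and A' → β₁ | β₂
(α is the longest common prefix among the alternatives). Repeat until
no nonterminal has two alternatives with a common prefix.

Round 1: Y has alternatives sharing prefix '/ ,'. Introduce Y': Y → / , Y'
  Add: Y' → , X
  Add: Y' → X
  Add: Y' → ε

No remaining common prefixes — done.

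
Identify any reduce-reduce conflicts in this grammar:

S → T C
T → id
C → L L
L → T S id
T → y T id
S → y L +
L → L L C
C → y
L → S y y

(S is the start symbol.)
A reduce-reduce conflict occurs when an LR(0) state has two complete items [A → α .] and [B → β .] — both call for a reduction, and with no lookahead the parser cannot choose between them.

Augment with S' → S and build the canonical LR(0) collection (I0 = CLOSURE({[S' → . S]}), then GOTO on every symbol after a dot until no new states appear). It has 23 states:
  I0: { [S → . T C], [S → . y L +], [S' → . S], [T → . id], [T → . y T id] }  — shift
  I1: { [S' → S .] }  — accept
  I2: { [C → . L L], [C → . y], [L → . L L C], [L → . S y y], [L → . T S id], [S → . T C], [S → . y L +], [S → T . C], [T → . id], [T → . y T id] }  — shift
  I3: { [T → id .] }  — reduce
  I4: { [L → . L L C], [L → . S y y], [L → . T S id], [S → . T C], [S → . y L +], [S → y . L +], [T → . id], [T → . y T id], [T → y . T id] }  — shift
  I5: { [L → . L L C], [L → . S y y], [L → . T S id], [L → L . L C], [S → . T C], [S → . y L +], [S → y L . +], [T → . id], [T → . y T id] }  — shift
  I6: { [L → S . y y] }  — shift
  I7: { [C → . L L], [C → . y], [L → . L L C], [L → . S y y], [L → . T S id], [L → T . S id], [S → . T C], [S → . y L +], [S → T . C], [T → . id], [T → . y T id], [T → y T . id] }  — shift
  I8: { [S → T C .] }  — reduce
  I9: { [C → L . L], [L → . L L C], [L → . S y y], [L → . T S id], [L → L . L C], [S → . T C], [S → . y L +], [T → . id], [T → . y T id] }  — shift
  I10: { [L → S . y y], [L → T S . id] }  — shift
  I11: { [C → . L L], [C → . y], [L → . L L C], [L → . S y y], [L → . T S id], [L → T . S id], [S → . T C], [S → . y L +], [S → T . C], [T → . id], [T → . y T id] }  — shift
  I12: { [T → id .], [T → y T id .] }  — 2 reduces
  I13: { [C → y .], [L → . L L C], [L → . S y y], [L → . T S id], [S → . T C], [S → . y L +], [S → y . L +], [T → . id], [T → . y T id], [T → y . T id] }  — shift, reduce
  I14: { [L → T S id .] }  — reduce
  I15: { [L → S y . y] }  — shift
  I16: { [L → S y y .] }  — reduce
  I17: { [C → . L L], [C → . y], [C → L L .], [L → . L L C], [L → . S y y], [L → . T S id], [L → L . L C], [L → L L . C], [S → . T C], [S → . y L +], [T → . id], [T → . y T id] }  — shift, reduce
  I18: { [L → L L C .] }  — reduce
  I19: { [C → . L L], [C → . y], [C → L . L], [L → . L L C], [L → . S y y], [L → . T S id], [L → L . L C], [L → L L . C], [S → . T C], [S → . y L +], [T → . id], [T → . y T id] }  — shift
  I20: { [C → . L L], [C → . y], [C → L . L], [C → L L .], [L → . L L C], [L → . S y y], [L → . T S id], [L → L . L C], [L → L L . C], [S → . T C], [S → . y L +], [T → . id], [T → . y T id] }  — shift, reduce
  I21: { [S → y L + .] }  — reduce
  I22: { [C → . L L], [C → . y], [L → . L L C], [L → . S y y], [L → . T S id], [L → L . L C], [L → L L . C], [S → . T C], [S → . y L +], [T → . id], [T → . y T id] }  — shift

I12 contains complete items [T → id .], [T → y T id .] — reduce-reduce conflict.

Answer: Yes — I12: [T → id .] vs [T → y T id .]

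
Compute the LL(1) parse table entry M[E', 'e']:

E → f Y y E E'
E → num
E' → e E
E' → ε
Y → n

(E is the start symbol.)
To find M[E', 'e'], we find productions for E' where 'e' is in the predict set (PREDICT(N → α) = (FIRST(α) \ {ε}) ∪ (FOLLOW(N) if α ⇒* ε)).

Relevant sets:
  FOLLOW(E') = { $, 'e' }

E' → e E: PREDICT = { 'e' }
  'e' is in predict set, so this production goes in M[E', 'e']
E' → ε: PREDICT = { $, 'e' }
  'e' is in predict set, so this production goes in M[E', 'e']

M[E', 'e'] = E' → e E, E' → ε  (a multiply-defined cell — the grammar is not LL(1))

Answer: E' → e E, E' → ε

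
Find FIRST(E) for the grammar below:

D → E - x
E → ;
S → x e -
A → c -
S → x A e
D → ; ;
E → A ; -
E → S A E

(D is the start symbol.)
To compute FIRST(E), examine every production with E on the left-hand side, reading each right-hand side left to right until a non-nullable symbol is reached.

FIRST sets of the other non-terminals involved (by the same procedure, iterated to a fixed point):
  FIRST(A) = { 'c' }
  FIRST(S) = { 'x' }

From E → ;:
  - ';' is a terminal: add ';' and stop
From E → A ; -:
  - A is a non-terminal: add FIRST(A) \ {ε} = { 'c' }
    A is not nullable, so stop
From E → S A E:
  - S is a non-terminal: add FIRST(S) \ {ε} = { 'x' }
    S is not nullable, so stop

Collecting: FIRST(E) = { ';', 'c', 'x' }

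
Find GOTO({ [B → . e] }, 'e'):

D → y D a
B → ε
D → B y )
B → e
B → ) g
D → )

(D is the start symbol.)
GOTO(I, 'e') = CLOSURE({ [A → αX.β] : [A → α.Xβ] ∈ I, X = 'e' })

Items with dot before 'e', with the dot advanced:
  [B → . e] → [B → e .]
Closure adds nothing (no advanced item has the dot before a non-terminal).

GOTO = { [B → e .] }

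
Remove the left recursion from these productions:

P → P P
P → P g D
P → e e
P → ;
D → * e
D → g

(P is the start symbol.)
P → e e P'
P → ; P'
P' → P P'
P' → g D P'
P' → ε
D → * e
D → g

P is directly left-recursive. The standard transformation for
  A → A α₁ | ... | A α_m | β₁ | ... | β_n
is
  A  → β₁ A' | ... | β_n A'
  A' → α₁ A' | ... | α_m A' | ε

P → e e becomes P → e e P'
P → ; becomes P → ; P'
P → P P becomes P' → P P'
P → P g D becomes P' → g D P'
Add P' → ε

Productions for other non-terminals are unchanged:
  D → * e
  D → g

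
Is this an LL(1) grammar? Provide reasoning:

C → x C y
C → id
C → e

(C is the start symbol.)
Yes, the grammar is LL(1).

For C:
  PREDICT(C → x C y) = { 'x' }
  PREDICT(C → id) = { 'id' }
  PREDICT(C → e) = { 'e' }

All predict sets are disjoint. The grammar IS LL(1).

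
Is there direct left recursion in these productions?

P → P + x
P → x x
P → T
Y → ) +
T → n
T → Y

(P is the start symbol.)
Direct left recursion occurs when N → N α for some non-terminal N (the right-hand side begins with the left-hand side itself).

P → P + x: LEFT RECURSIVE (starts with P)
P → x x: starts with x
P → T: starts with T
Y → ) +: starts with ')'
T → n: starts with n
T → Y: starts with Y

The grammar has direct left recursion on: P.

Answer: Yes, P is left-recursive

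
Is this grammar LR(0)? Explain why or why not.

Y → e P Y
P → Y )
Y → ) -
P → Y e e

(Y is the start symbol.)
A grammar is LR(0) if no state in the canonical LR(0) collection has:
  - both a shift item (dot before a terminal) and a complete item (shift-reduce conflict), or
  - two or more complete items (reduce-reduce conflict; the accept item [Y' → Y .] counts as a complete item here).

Augment with Y' → Y and build the canonical LR(0) collection (I0 = CLOSURE({[Y' → . Y]}), then GOTO on every symbol after a dot until no new states appear). It has 11 states:
  I0: { [Y → . ) -], [Y → . e P Y], [Y' → . Y] }  — shift
  I1: { [Y → ) . -] }  — shift
  I2: { [Y' → Y .] }  — accept
  I3: { [P → . Y )], [P → . Y e e], [Y → . ) -], [Y → . e P Y], [Y → e . P Y] }  — shift
  I4: { [Y → . ) -], [Y → . e P Y], [Y → e P . Y] }  — shift
  I5: { [P → Y . )], [P → Y . e e] }  — shift
  I6: { [P → Y ) .] }  — reduce
  I7: { [P → Y e . e] }  — shift
  I8: { [P → Y e e .] }  — reduce
  I9: { [Y → e P Y .] }  — reduce
  I10: { [Y → ) - .] }  — reduce

Every state is either a pure shift/goto state or contains exactly one complete item and nothing to shift — no conflicts. The grammar is LR(0).

Answer: Yes, the grammar is LR(0)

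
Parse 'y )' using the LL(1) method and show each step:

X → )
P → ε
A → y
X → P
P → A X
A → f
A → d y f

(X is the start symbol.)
LL(1) parsing maintains a stack (initially the start symbol over $) and the input. At each step: if the stack top is a terminal, match it against the current input token; if it is a non-terminal N, replace it with the RHS of M[N, lookahead] (the unique production whose predict set contains the lookahead).

Stack is shown with the top on the left.

Stack  Input  Action
--------------------
X $    y ) $  output X → P
P $    y ) $  output P → A X
A X $  y ) $  output A → y
y X $  y ) $  match 'y'
X $    ) $    output X → )
) $    ) $    match ')'
$      $      accept

The string is accepted.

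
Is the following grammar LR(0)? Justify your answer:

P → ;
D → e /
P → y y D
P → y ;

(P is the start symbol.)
Yes, the grammar is LR(0)

A grammar is LR(0) if no state in the canonical LR(0) collection has:
  - both a shift item (dot before a terminal) and a complete item (shift-reduce conflict), or
  - two or more complete items (reduce-reduce conflict; the accept item [P' → P .] counts as a complete item here).

Augment with P' → P and build the canonical LR(0) collection (I0 = CLOSURE({[P' → . P]}), then GOTO on every symbol after a dot until no new states appear). It has 9 states:
  I0: { [P → . ;], [P → . y ;], [P → . y y D], [P' → . P] }  — shift
  I1: { [P → ; .] }  — reduce
  I2: { [P' → P .] }  — accept
  I3: { [P → y . ;], [P → y . y D] }  — shift
  I4: { [P → y ; .] }  — reduce
  I5: { [D → . e /], [P → y y . D] }  — shift
  I6: { [P → y y D .] }  — reduce
  I7: { [D → e . /] }  — shift
  I8: { [D → e / .] }  — reduce

Every state is either a pure shift/goto state or contains exactly one complete item and nothing to shift — no conflicts. The grammar is LR(0).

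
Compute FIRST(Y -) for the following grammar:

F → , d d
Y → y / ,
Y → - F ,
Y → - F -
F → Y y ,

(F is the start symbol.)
FIRST sets of the non-terminals involved (from the grammar, by fixed-point iteration):
  FIRST(Y) = { '-', 'y' }

To compute FIRST(Y -), process the symbols left to right:
Symbol Y is a non-terminal. Add FIRST(Y) \ {ε} = { '-', 'y' }
Y is not nullable (ε ∉ FIRST(Y)), so stop here.
FIRST(Y -) = { '-', 'y' }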